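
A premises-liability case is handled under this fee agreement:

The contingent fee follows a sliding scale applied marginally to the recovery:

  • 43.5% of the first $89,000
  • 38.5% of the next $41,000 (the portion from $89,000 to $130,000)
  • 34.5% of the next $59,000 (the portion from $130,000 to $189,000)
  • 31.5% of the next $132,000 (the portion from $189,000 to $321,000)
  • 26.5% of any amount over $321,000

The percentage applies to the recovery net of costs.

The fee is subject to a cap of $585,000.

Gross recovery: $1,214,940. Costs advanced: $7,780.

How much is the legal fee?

Fee base (net of costs): $1,214,940 − $7,780 = $1,207,160
First $89,000 at 43.5% = $38,715.00
Next $41,000 at 38.5% = $15,785.00
Next $59,000 at 34.5% = $20,355.00
Next $132,000 at 31.5% = $41,580.00
Remaining $886,160 at 26.5% = $234,832.40
Fee: $38,715.00 + $15,785.00 + $20,355.00 + $41,580.00 + $234,832.40 = $351,267.40
$351,267.40 is under the $585,000 cap.

$351,267.40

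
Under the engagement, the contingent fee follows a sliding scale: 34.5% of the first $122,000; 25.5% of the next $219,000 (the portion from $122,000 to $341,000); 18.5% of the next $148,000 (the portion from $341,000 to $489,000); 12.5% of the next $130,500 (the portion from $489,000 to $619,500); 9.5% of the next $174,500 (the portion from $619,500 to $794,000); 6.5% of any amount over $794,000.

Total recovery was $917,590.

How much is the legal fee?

$166,238.35

First $122,000 at 34.5% = $42,090.00
Next $219,000 at 25.5% = $55,845.00
Next $148,000 at 18.5% = $27,380.00
Next $130,500 at 12.5% = $16,312.50
Next $174,500 at 9.5% = $16,577.50
Remaining $123,590 at 6.5% = $8,033.35
Fee: $42,090.00 + $55,845.00 + $27,380.00 + $16,312.50 + $16,577.50 + $8,033.35 = $166,238.35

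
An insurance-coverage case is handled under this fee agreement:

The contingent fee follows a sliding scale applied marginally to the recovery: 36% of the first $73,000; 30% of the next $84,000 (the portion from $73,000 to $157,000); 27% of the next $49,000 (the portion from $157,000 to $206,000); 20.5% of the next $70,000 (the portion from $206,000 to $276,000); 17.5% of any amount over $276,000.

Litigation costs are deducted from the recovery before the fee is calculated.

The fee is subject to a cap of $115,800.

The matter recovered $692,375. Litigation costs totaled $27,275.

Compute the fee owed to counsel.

$115,800.00

Fee base (net of costs): $692,375 − $27,275 = $665,100
First $73,000 at 36% = $26,280.00
Next $84,000 at 30% = $25,200.00
Next $49,000 at 27% = $13,230.00
Next $70,000 at 20.5% = $14,350.00
Remaining $389,100 at 17.5% = $68,092.50
Fee: $26,280.00 + $25,200.00 + $13,230.00 + $14,350.00 + $68,092.50 = $147,152.50
$147,152.50 exceeds the $115,800 cap, so the fee is capped at $115,800.00.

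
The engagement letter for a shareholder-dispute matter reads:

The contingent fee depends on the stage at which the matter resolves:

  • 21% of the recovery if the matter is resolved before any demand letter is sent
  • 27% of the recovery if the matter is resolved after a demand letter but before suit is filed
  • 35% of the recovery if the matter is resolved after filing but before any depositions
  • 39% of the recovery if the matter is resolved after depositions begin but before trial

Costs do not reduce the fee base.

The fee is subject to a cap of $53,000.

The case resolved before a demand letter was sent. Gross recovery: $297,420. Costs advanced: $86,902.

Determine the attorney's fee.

Fee base is the gross recovery, $297,420; costs are reimbursed separately.
The matter resolved before a demand letter was sent, so the 21% rate applies.
$297,420 × 21% = $62,458.20
$62,458.20 exceeds the $53,000 cap, so the fee is capped at $53,000.00.

$53,000.00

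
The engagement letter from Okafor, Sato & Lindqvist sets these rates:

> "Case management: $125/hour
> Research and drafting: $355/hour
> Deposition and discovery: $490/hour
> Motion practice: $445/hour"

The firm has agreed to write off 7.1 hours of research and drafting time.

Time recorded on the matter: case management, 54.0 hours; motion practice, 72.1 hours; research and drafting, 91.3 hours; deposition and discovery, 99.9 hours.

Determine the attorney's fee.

Case management: 54.0 × $125 = $6,750.00
Research and drafting: 91.3 × $355 = $32,411.50
Deposition and discovery: 99.9 × $490 = $48,951.00
Motion practice: 72.1 × $445 = $32,084.50
Subtotal: $120,197.00
Write-off: 7.1 × $355 = $2,520.50
Total: $120,197.00 − $2,520.50 = $117,676.50

$117,676.50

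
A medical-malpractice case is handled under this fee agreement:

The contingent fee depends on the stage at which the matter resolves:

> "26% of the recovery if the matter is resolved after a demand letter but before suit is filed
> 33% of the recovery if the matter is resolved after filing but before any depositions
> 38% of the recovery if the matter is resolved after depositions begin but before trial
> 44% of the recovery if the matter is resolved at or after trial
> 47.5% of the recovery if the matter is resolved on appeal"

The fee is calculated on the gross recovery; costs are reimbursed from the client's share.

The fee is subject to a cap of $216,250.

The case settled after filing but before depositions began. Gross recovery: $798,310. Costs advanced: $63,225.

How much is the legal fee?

$216,250.00

Fee base is the gross recovery, $798,310; costs are reimbursed separately.
The matter settled after filing but before depositions began, so the 33% rate applies.
$798,310 × 33% = $263,442.30
$263,442.30 exceeds the $216,250 cap, so the fee is capped at $216,250.00.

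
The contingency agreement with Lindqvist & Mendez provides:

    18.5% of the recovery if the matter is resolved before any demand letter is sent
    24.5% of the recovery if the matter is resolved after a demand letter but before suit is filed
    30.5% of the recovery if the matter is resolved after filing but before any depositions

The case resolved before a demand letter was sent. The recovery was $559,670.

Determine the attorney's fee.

The matter resolved before a demand letter was sent, so the 18.5% rate applies.
$559,670 × 18.5% = $103,538.95

$103,538.95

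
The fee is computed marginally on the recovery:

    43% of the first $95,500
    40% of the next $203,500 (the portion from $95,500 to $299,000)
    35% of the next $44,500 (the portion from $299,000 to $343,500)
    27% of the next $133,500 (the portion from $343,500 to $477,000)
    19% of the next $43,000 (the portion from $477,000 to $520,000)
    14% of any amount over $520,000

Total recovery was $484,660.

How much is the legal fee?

$175,540.40

First $95,500 at 43% = $41,065.00
Next $203,500 at 40% = $81,400.00
Next $44,500 at 35% = $15,575.00
Next $133,500 at 27% = $36,045.00
Remaining $7,660 at 19% = $1,455.40
Fee: $41,065.00 + $81,400.00 + $15,575.00 + $36,045.00 + $1,455.40 = $175,540.40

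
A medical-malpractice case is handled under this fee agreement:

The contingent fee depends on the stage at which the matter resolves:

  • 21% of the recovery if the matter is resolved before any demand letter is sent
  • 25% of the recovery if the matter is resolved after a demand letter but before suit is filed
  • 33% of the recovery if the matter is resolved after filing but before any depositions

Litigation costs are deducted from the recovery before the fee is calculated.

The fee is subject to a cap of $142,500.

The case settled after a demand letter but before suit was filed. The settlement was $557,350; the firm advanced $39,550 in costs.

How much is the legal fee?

$129,450.00

Fee base (net of costs): $557,350 − $39,550 = $517,800
The matter settled after a demand letter but before suit was filed, so the 25% rate applies.
$517,800 × 25% = $129,450.00
$129,450.00 is under the $142,500 cap.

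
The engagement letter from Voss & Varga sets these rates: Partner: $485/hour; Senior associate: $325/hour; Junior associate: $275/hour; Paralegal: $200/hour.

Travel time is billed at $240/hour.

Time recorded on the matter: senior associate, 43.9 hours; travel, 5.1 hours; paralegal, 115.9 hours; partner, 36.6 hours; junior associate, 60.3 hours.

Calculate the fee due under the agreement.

$73,005.00

Partner: 36.6 × $485 = $17,751.00
Senior associate: 43.9 × $325 = $14,267.50
Junior associate: 60.3 × $275 = $16,582.50
Paralegal: 115.9 × $200 = $23,180.00
Subtotal: $17,751.00 + $14,267.50 + $16,582.50 + $23,180.00 = $71,781.00
Travel: 5.1 × $240 = $1,224.00
Total: $71,781.00 + $1,224.00 = $73,005.00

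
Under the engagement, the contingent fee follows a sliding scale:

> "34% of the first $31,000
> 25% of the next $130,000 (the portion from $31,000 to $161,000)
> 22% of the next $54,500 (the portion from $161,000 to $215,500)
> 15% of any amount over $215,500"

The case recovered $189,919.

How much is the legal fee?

First $31,000 at 34% = $10,540.00
Next $130,000 at 25% = $32,500.00
Remaining $28,919 at 22% = $6,362.18
Fee: $10,540.00 + $32,500.00 + $6,362.18 = $49,402.18

$49,402.18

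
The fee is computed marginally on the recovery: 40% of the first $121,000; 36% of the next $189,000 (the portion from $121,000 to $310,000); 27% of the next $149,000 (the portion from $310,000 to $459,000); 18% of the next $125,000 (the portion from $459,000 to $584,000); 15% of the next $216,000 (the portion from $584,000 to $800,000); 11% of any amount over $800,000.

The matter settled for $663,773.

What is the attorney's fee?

$191,135.95

First $121,000 at 40% = $48,400.00
Next $189,000 at 36% = $68,040.00
Next $149,000 at 27% = $40,230.00
Next $125,000 at 18% = $22,500.00
Remaining $79,773 at 15% = $11,965.95
Fee: $48,400.00 + $68,040.00 + $40,230.00 + $22,500.00 + $11,965.95 = $191,135.95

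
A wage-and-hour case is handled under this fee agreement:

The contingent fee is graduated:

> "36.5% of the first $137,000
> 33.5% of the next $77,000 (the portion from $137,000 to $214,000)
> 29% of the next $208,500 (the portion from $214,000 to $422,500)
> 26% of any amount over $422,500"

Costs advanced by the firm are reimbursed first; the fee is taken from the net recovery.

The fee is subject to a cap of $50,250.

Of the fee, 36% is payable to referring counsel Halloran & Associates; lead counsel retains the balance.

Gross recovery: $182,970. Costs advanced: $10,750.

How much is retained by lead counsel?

$32,160.00

Fee base (net of costs): $182,970 − $10,750 = $172,220
First $137,000 at 36.5% = $50,005.00
Remaining $35,220 at 33.5% = $11,798.70
Fee: $50,005.00 + $11,798.70 = $61,803.70
$61,803.70 exceeds the $50,250 cap, so the fee is capped at $50,250.00.
Referral share: 36% of $50,250.00 = $18,090.00; lead counsel retains $50,250.00 − $18,090.00 = $32,160.00.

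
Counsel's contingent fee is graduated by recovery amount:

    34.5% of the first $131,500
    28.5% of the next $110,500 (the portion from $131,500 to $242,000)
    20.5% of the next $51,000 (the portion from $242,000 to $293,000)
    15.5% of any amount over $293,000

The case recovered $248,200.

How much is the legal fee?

First $131,500 at 34.5% = $45,367.50
Next $110,500 at 28.5% = $31,492.50
Remaining $6,200 at 20.5% = $1,271.00
Fee: $45,367.50 + $31,492.50 + $1,271.00 = $78,131.00

$78,131.00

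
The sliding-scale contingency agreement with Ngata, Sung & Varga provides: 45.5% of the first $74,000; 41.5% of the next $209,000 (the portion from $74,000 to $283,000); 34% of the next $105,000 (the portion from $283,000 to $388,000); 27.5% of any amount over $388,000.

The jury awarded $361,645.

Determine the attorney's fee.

$147,144.30

First $74,000 at 45.5% = $33,670.00
Next $209,000 at 41.5% = $86,735.00
Remaining $78,645 at 34% = $26,739.30
Fee: $33,670.00 + $86,735.00 + $26,739.30 = $147,144.30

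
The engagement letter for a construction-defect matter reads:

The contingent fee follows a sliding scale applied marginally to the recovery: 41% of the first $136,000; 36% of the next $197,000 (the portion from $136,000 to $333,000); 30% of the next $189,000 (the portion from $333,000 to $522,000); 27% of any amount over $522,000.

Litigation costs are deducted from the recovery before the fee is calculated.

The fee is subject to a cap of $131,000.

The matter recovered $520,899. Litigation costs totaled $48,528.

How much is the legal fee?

$131,000.00

Fee base (net of costs): $520,899 − $48,528 = $472,371
First $136,000 at 41% = $55,760.00
Next $197,000 at 36% = $70,920.00
Remaining $139,371 at 30% = $41,811.30
Fee: $55,760.00 + $70,920.00 + $41,811.30 = $168,491.30
$168,491.30 exceeds the $131,000 cap, so the fee is capped at $131,000.00.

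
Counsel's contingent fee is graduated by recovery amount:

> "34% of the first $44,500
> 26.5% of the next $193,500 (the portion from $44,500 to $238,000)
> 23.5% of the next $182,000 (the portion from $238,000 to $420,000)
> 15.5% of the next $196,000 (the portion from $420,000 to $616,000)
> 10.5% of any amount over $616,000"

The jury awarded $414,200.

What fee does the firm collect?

First $44,500 at 34% = $15,130.00
Next $193,500 at 26.5% = $51,277.50
Remaining $176,200 at 23.5% = $41,407.00
Fee: $15,130.00 + $51,277.50 + $41,407.00 = $107,814.50

$107,814.50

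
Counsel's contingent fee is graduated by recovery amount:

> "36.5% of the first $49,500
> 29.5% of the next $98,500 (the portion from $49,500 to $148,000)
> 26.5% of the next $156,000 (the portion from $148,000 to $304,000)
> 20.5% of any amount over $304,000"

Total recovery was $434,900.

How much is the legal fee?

$115,299.50

First $49,500 at 36.5% = $18,067.50
Next $98,500 at 29.5% = $29,057.50
Next $156,000 at 26.5% = $41,340.00
Remaining $130,900 at 20.5% = $26,834.50
Fee: $18,067.50 + $29,057.50 + $41,340.00 + $26,834.50 = $115,299.50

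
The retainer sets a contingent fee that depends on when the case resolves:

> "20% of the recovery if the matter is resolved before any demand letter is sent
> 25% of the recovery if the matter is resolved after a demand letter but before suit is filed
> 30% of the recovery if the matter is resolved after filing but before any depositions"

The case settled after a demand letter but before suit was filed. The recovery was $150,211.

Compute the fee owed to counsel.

$37,552.75

The matter settled after a demand letter but before suit was filed, so the 25% rate applies.
$150,211 × 25% = $37,552.75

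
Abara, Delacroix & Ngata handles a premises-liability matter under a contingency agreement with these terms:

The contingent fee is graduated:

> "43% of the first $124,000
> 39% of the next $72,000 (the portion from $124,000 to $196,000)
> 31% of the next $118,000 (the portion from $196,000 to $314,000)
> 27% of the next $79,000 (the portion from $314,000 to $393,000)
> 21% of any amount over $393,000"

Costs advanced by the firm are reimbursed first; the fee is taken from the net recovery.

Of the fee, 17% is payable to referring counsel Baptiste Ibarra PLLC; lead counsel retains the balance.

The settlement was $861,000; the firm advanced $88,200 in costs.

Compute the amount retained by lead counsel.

$181,826.44

Fee base (net of costs): $861,000 − $88,200 = $772,800
First $124,000 at 43% = $53,320.00
Next $72,000 at 39% = $28,080.00
Next $118,000 at 31% = $36,580.00
Next $79,000 at 27% = $21,330.00
Remaining $379,800 at 21% = $79,758.00
Fee: $53,320.00 + $28,080.00 + $36,580.00 + $21,330.00 + $79,758.00 = $219,068.00
Referral share: 17% of $219,068.00 = $37,241.56; lead counsel retains $219,068.00 − $37,241.56 = $181,826.44.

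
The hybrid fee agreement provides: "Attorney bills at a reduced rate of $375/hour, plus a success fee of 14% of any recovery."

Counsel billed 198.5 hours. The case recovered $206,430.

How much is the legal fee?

Hourly: 198.5 × $375 = $74,437.50
Success fee: 14% of $206,430 = $28,900.20
Total: $74,437.50 + $28,900.20 = $103,337.70

$103,337.70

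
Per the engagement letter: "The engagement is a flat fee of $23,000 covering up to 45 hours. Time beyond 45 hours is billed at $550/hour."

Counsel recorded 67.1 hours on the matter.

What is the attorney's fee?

$35,155.00

Flat fee: $23,000.00
Excess hours: 67.1 − 45 = 22.1
Overrun: 22.1 × $550 = $12,155.00
Total: $23,000.00 + $12,155.00 = $35,155.00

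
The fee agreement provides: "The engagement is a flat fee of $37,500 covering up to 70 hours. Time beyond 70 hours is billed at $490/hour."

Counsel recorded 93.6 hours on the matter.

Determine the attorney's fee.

$49,064.00

Flat fee: $37,500.00
Excess hours: 93.6 − 70 = 23.6
Overrun: 23.6 × $490 = $11,564.00
Total: $37,500.00 + $11,564.00 = $49,064.00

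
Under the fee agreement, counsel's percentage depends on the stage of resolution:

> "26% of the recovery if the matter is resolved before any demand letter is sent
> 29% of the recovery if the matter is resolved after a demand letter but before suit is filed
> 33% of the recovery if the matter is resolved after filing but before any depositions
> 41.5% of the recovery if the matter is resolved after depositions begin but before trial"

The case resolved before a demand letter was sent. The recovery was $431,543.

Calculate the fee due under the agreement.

The matter resolved before a demand letter was sent, so the 26% rate applies.
$431,543 × 26% = $112,201.18

$112,201.18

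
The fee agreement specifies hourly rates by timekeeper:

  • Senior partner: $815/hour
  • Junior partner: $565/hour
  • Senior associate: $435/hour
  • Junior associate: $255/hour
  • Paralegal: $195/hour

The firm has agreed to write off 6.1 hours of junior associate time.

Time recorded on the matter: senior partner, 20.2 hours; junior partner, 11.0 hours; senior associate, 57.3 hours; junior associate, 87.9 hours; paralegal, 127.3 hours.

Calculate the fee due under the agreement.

$93,286.00

Senior partner: 20.2 × $815 = $16,463.00
Junior partner: 11.0 × $565 = $6,215.00
Senior associate: 57.3 × $435 = $24,925.50
Junior associate: 87.9 × $255 = $22,414.50
Paralegal: 127.3 × $195 = $24,823.50
Subtotal: $94,841.50
Write-off: 6.1 × $255 = $1,555.50
Total: $94,841.50 − $1,555.50 = $93,286.00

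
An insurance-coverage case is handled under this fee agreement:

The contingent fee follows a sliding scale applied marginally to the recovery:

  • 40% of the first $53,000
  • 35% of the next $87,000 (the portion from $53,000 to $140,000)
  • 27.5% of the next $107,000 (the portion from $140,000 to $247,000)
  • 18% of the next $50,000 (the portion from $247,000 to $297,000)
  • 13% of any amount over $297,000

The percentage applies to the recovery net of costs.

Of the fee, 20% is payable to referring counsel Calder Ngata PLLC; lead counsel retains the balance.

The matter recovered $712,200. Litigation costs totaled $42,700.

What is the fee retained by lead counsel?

$110,800.00

Fee base (net of costs): $712,200 − $42,700 = $669,500
First $53,000 at 40% = $21,200.00
Next $87,000 at 35% = $30,450.00
Next $107,000 at 27.5% = $29,425.00
Next $50,000 at 18% = $9,000.00
Remaining $372,500 at 13% = $48,425.00
Fee: $21,200.00 + $30,450.00 + $29,425.00 + $9,000.00 + $48,425.00 = $138,500.00
Referral share: 20% of $138,500.00 = $27,700.00; lead counsel retains $138,500.00 − $27,700.00 = $110,800.00.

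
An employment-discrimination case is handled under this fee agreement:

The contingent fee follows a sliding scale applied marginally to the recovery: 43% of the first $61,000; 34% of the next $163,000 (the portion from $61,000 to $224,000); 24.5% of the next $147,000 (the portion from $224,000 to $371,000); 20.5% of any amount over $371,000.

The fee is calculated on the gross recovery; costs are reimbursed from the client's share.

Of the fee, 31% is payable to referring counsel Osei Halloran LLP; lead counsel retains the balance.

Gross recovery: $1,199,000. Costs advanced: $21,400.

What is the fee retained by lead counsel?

$198,309.45

Fee base is the gross recovery, $1,199,000; costs are reimbursed separately.
First $61,000 at 43% = $26,230.00
Next $163,000 at 34% = $55,420.00
Next $147,000 at 24.5% = $36,015.00
Remaining $828,000 at 20.5% = $169,740.00
Fee: $26,230.00 + $55,420.00 + $36,015.00 + $169,740.00 = $287,405.00
Referral share: 31% of $287,405.00 = $89,095.55; lead counsel retains $287,405.00 − $89,095.55 = $198,309.45.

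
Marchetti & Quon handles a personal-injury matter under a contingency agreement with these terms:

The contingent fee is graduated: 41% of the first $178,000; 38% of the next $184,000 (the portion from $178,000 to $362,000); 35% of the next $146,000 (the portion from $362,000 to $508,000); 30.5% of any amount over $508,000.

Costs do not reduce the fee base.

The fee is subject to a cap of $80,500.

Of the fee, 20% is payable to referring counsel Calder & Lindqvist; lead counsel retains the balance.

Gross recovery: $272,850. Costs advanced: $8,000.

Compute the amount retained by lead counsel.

$64,400.00

Fee base is the gross recovery, $272,850; costs are reimbursed separately.
First $178,000 at 41% = $72,980.00
Remaining $94,850 at 38% = $36,043.00
Fee: $72,980.00 + $36,043.00 = $109,023.00
$109,023.00 exceeds the $80,500 cap, so the fee is capped at $80,500.00.
Referral share: 20% of $80,500.00 = $16,100.00; lead counsel retains $80,500.00 − $16,100.00 = $64,400.00.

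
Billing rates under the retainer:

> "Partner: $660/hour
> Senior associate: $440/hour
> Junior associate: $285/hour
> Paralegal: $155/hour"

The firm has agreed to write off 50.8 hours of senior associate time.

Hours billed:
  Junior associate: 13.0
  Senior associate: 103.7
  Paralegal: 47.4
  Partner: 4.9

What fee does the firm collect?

Partner: 4.9 × $660 = $3,234.00
Senior associate: 103.7 × $440 = $45,628.00
Junior associate: 13.0 × $285 = $3,705.00
Paralegal: 47.4 × $155 = $7,347.00
Subtotal: $59,914.00
Write-off: 50.8 × $440 = $22,352.00
Total: $59,914.00 − $22,352.00 = $37,562.00

$37,562.00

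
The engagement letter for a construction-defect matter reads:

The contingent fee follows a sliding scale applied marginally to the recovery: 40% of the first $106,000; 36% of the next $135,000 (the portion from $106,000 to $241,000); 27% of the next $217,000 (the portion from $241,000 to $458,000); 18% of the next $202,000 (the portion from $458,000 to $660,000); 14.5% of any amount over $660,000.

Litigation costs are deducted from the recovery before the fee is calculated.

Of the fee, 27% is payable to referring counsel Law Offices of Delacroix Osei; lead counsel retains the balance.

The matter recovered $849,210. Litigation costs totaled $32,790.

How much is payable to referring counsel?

$56,330.34

Fee base (net of costs): $849,210 − $32,790 = $816,420
First $106,000 at 40% = $42,400.00
Next $135,000 at 36% = $48,600.00
Next $217,000 at 27% = $58,590.00
Next $202,000 at 18% = $36,360.00
Remaining $156,420 at 14.5% = $22,680.90
Fee: $42,400.00 + $48,600.00 + $58,590.00 + $36,360.00 + $22,680.90 = $208,630.90
Referral share: 27% of $208,630.90 = $56,330.34; lead counsel retains $208,630.90 − $56,330.34 = $152,300.56.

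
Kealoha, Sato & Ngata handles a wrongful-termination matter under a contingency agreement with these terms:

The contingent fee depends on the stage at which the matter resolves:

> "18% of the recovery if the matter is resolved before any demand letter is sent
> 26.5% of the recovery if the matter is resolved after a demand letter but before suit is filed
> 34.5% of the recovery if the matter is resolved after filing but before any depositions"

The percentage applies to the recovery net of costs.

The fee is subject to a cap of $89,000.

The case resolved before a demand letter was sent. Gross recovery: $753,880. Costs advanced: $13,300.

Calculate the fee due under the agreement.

Fee base (net of costs): $753,880 − $13,300 = $740,580
The matter resolved before a demand letter was sent, so the 18% rate applies.
$740,580 × 18% = $133,304.40
$133,304.40 exceeds the $89,000 cap, so the fee is capped at $89,000.00.

$89,000.00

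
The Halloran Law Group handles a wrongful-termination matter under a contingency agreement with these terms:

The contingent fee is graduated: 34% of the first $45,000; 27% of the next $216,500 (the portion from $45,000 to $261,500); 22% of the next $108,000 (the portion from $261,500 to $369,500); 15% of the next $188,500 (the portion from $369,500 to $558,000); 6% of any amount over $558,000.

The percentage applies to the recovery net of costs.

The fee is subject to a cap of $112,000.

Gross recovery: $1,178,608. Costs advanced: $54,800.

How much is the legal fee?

Fee base (net of costs): $1,178,608 − $54,800 = $1,123,808
First $45,000 at 34% = $15,300.00
Next $216,500 at 27% = $58,455.00
Next $108,000 at 22% = $23,760.00
Next $188,500 at 15% = $28,275.00
Remaining $565,808 at 6% = $33,948.48
Fee: $15,300.00 + $58,455.00 + $23,760.00 + $28,275.00 + $33,948.48 = $159,738.48
$159,738.48 exceeds the $112,000 cap, so the fee is capped at $112,000.00.

$112,000.00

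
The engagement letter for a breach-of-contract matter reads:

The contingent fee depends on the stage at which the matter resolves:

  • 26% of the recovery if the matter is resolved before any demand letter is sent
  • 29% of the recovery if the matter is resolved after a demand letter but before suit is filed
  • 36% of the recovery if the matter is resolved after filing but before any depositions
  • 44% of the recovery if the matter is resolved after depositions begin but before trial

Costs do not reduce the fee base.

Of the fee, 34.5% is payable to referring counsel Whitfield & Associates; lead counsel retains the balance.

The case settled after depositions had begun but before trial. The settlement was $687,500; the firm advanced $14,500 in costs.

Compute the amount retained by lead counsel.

Fee base is the gross recovery, $687,500; costs are reimbursed separately.
The matter settled after depositions had begun but before trial, so the 44% rate applies.
$687,500 × 44% = $302,500.00
Referral share: 34.5% of $302,500.00 = $104,362.50; lead counsel retains $302,500.00 − $104,362.50 = $198,137.50.

$198,137.50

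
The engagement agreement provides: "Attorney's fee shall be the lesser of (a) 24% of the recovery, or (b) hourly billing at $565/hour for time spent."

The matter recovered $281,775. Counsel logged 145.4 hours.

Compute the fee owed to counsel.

$67,626.00

(a) 24% of $281,775 = $67,626.00
(b) 145.4 × $565 = $82,151.00
The lesser is (a): $67,626.00.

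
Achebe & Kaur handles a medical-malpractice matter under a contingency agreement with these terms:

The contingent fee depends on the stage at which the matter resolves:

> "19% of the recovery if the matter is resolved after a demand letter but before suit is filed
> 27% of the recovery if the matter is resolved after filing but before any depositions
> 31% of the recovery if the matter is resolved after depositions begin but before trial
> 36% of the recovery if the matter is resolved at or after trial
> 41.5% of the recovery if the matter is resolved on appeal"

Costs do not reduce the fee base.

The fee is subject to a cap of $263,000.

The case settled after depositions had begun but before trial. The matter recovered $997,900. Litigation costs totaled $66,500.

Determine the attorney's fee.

$263,000.00

Fee base is the gross recovery, $997,900; costs are reimbursed separately.
The matter settled after depositions had begun but before trial, so the 31% rate applies.
$997,900 × 31% = $309,349.00
$309,349.00 exceeds the $263,000 cap, so the fee is capped at $263,000.00.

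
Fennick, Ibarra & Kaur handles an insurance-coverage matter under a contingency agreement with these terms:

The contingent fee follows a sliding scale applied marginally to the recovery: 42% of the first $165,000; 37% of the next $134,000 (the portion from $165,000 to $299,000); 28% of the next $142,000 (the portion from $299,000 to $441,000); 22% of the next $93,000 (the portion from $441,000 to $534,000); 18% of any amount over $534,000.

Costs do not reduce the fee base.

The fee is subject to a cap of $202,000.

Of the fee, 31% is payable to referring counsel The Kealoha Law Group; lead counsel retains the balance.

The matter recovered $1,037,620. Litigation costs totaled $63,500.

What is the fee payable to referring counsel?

Fee base is the gross recovery, $1,037,620; costs are reimbursed separately.
First $165,000 at 42% = $69,300.00
Next $134,000 at 37% = $49,580.00
Next $142,000 at 28% = $39,760.00
Next $93,000 at 22% = $20,460.00
Remaining $503,620 at 18% = $90,651.60
Fee: $69,300.00 + $49,580.00 + $39,760.00 + $20,460.00 + $90,651.60 = $269,751.60
$269,751.60 exceeds the $202,000 cap, so the fee is capped at $202,000.00.
Referral share: 31% of $202,000.00 = $62,620.00; lead counsel retains $202,000.00 − $62,620.00 = $139,380.00.

$62,620.00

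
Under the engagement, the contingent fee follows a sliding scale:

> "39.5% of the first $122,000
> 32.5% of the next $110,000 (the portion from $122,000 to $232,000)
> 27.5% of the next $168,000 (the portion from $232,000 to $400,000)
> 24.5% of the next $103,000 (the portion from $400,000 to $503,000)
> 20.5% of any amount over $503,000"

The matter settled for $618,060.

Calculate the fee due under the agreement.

$178,962.30

First $122,000 at 39.5% = $48,190.00
Next $110,000 at 32.5% = $35,750.00
Next $168,000 at 27.5% = $46,200.00
Next $103,000 at 24.5% = $25,235.00
Remaining $115,060 at 20.5% = $23,587.30
Fee: $48,190.00 + $35,750.00 + $46,200.00 + $25,235.00 + $23,587.30 = $178,962.30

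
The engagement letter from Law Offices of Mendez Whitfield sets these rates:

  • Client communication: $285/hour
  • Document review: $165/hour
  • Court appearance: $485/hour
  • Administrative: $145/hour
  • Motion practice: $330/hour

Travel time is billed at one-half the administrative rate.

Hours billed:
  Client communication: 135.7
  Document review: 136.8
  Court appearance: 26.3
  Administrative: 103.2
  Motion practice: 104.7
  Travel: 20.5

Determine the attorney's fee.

$125,003.25

Client communication: 135.7 × $285 = $38,674.50
Document review: 136.8 × $165 = $22,572.00
Court appearance: 26.3 × $485 = $12,755.50
Administrative: 103.2 × $145 = $14,964.00
Motion practice: 104.7 × $330 = $34,551.00
Subtotal: $38,674.50 + $22,572.00 + $12,755.50 + $14,964.00 + $34,551.00 = $123,517.00
Travel: 20.5 × ($145 ÷ 2) = 20.5 × $72.50 = $1,486.25
Total: $123,517.00 + $1,486.25 = $125,003.25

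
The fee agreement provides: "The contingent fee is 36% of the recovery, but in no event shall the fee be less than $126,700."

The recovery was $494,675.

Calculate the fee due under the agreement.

$178,083.00

36% of $494,675 = $178,083.00
That exceeds the $126,700 minimum.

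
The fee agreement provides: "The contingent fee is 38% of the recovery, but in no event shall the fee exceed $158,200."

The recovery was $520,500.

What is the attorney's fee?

$158,200.00

38% of $520,500 = $197,790.00
That exceeds the $158,200 cap, so the fee is capped at $158,200.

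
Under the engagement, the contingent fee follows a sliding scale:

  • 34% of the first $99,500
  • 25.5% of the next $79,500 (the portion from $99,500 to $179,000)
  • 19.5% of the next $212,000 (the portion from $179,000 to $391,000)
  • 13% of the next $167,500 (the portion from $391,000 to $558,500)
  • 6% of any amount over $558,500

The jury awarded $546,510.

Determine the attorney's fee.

First $99,500 at 34% = $33,830.00
Next $79,500 at 25.5% = $20,272.50
Next $212,000 at 19.5% = $41,340.00
Remaining $155,510 at 13% = $20,216.30
Fee: $33,830.00 + $20,272.50 + $41,340.00 + $20,216.30 = $115,658.80

$115,658.80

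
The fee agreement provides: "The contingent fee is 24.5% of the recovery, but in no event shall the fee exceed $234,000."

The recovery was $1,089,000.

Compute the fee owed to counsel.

$234,000.00

24.5% of $1,089,000 = $266,805.00
That exceeds the $234,000 cap, so the fee is capped at $234,000.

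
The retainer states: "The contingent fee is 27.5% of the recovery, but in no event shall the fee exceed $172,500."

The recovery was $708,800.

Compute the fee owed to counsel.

27.5% of $708,800 = $194,920.00
That exceeds the $172,500 cap, so the fee is capped at $172,500.

$172,500.00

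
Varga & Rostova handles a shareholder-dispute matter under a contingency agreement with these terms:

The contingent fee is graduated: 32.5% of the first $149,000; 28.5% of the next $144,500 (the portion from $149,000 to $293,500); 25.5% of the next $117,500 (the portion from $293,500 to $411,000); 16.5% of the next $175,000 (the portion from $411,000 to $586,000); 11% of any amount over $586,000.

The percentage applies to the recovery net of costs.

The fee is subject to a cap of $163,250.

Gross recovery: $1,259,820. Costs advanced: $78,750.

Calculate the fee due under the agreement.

Fee base (net of costs): $1,259,820 − $78,750 = $1,181,070
First $149,000 at 32.5% = $48,425.00
Next $144,500 at 28.5% = $41,182.50
Next $117,500 at 25.5% = $29,962.50
Next $175,000 at 16.5% = $28,875.00
Remaining $595,070 at 11% = $65,457.70
Fee: $48,425.00 + $41,182.50 + $29,962.50 + $28,875.00 + $65,457.70 = $213,902.70
$213,902.70 exceeds the $163,250 cap, so the fee is capped at $163,250.00.

$163,250.00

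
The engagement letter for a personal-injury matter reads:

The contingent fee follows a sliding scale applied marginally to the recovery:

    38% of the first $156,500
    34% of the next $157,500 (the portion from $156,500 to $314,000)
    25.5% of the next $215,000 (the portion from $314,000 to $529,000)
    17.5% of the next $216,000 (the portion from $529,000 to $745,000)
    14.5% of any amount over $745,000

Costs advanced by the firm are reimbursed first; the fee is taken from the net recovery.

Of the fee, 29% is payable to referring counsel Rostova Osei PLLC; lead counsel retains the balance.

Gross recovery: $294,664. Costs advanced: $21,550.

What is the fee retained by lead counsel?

Fee base (net of costs): $294,664 − $21,550 = $273,114
First $156,500 at 38% = $59,470.00
Remaining $116,614 at 34% = $39,648.76
Fee: $59,470.00 + $39,648.76 = $99,118.76
Referral share: 29% of $99,118.76 = $28,744.44; lead counsel retains $99,118.76 − $28,744.44 = $70,374.32.

$70,374.32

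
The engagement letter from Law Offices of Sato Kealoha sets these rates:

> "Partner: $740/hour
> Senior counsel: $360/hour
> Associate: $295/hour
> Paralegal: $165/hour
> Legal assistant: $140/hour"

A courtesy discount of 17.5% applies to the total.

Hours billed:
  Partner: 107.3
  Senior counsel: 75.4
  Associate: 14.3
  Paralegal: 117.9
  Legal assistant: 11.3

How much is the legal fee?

$108,735.00

Partner: 107.3 × $740 = $79,402.00
Senior counsel: 75.4 × $360 = $27,144.00
Associate: 14.3 × $295 = $4,218.50
Paralegal: 117.9 × $165 = $19,453.50
Legal assistant: 11.3 × $140 = $1,582.00
Subtotal: $131,800.00
Less 17.5% discount: −$23,065.00
Total: $131,800.00 − $23,065.00 = $108,735.00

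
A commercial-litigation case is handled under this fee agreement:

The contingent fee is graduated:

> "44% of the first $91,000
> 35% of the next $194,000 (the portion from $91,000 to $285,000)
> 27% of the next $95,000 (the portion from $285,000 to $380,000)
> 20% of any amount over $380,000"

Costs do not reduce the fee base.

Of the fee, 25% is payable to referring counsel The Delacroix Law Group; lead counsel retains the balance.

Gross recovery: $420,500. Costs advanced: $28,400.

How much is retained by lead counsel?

$106,267.50

Fee base is the gross recovery, $420,500; costs are reimbursed separately.
First $91,000 at 44% = $40,040.00
Next $194,000 at 35% = $67,900.00
Next $95,000 at 27% = $25,650.00
Remaining $40,500 at 20% = $8,100.00
Fee: $40,040.00 + $67,900.00 + $25,650.00 + $8,100.00 = $141,690.00
Referral share: 25% of $141,690.00 = $35,422.50; lead counsel retains $141,690.00 − $35,422.50 = $106,267.50.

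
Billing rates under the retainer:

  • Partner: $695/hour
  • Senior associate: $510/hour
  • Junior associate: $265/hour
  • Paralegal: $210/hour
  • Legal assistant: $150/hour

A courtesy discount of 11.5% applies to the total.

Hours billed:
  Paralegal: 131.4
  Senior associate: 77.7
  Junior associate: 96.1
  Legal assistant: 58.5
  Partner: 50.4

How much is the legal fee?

$120,794.09

Partner: 50.4 × $695 = $35,028.00
Senior associate: 77.7 × $510 = $39,627.00
Junior associate: 96.1 × $265 = $25,466.50
Paralegal: 131.4 × $210 = $27,594.00
Legal assistant: 58.5 × $150 = $8,775.00
Subtotal: $136,490.50
Less 11.5% discount: −$15,696.41
Total: $136,490.50 − $15,696.41 = $120,794.09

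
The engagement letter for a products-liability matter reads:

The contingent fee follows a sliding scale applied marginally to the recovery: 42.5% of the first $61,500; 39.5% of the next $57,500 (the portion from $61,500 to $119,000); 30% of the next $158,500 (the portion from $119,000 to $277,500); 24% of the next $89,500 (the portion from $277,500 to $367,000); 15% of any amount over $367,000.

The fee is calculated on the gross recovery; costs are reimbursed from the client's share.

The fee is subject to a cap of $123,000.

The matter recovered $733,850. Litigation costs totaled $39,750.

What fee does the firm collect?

Fee base is the gross recovery, $733,850; costs are reimbursed separately.
First $61,500 at 42.5% = $26,137.50
Next $57,500 at 39.5% = $22,712.50
Next $158,500 at 30% = $47,550.00
Next $89,500 at 24% = $21,480.00
Remaining $366,850 at 15% = $55,027.50
Fee: $26,137.50 + $22,712.50 + $47,550.00 + $21,480.00 + $55,027.50 = $172,907.50
$172,907.50 exceeds the $123,000 cap, so the fee is capped at $123,000.00.

$123,000.00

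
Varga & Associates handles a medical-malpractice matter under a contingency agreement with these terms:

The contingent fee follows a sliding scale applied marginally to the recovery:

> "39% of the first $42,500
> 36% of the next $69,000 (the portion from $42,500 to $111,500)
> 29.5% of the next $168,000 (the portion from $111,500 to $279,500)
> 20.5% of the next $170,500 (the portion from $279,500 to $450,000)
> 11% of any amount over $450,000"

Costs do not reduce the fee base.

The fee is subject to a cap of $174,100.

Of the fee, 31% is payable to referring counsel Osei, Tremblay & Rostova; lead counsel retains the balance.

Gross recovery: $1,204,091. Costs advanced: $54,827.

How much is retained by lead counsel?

Fee base is the gross recovery, $1,204,091; costs are reimbursed separately.
First $42,500 at 39% = $16,575.00
Next $69,000 at 36% = $24,840.00
Next $168,000 at 29.5% = $49,560.00
Next $170,500 at 20.5% = $34,952.50
Remaining $754,091 at 11% = $82,950.01
Fee: $16,575.00 + $24,840.00 + $49,560.00 + $34,952.50 + $82,950.01 = $208,877.51
$208,877.51 exceeds the $174,100 cap, so the fee is capped at $174,100.00.
Referral share: 31% of $174,100.00 = $53,971.00; lead counsel retains $174,100.00 − $53,971.00 = $120,129.00.

$120,129.00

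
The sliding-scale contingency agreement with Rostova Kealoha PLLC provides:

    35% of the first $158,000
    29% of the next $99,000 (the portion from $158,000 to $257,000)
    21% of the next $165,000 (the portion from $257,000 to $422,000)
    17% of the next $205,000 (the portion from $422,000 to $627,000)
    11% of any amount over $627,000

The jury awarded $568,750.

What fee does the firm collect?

$143,607.50

First $158,000 at 35% = $55,300.00
Next $99,000 at 29% = $28,710.00
Next $165,000 at 21% = $34,650.00
Remaining $146,750 at 17% = $24,947.50
Fee: $55,300.00 + $28,710.00 + $34,650.00 + $24,947.50 = $143,607.50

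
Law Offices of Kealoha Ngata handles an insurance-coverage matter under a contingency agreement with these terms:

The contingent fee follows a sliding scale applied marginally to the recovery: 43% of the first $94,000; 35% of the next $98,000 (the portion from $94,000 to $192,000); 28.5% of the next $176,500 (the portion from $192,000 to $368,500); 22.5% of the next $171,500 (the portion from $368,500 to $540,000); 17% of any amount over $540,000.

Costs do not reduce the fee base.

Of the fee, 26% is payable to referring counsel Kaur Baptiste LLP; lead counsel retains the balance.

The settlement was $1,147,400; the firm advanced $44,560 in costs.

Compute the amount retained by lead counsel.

$197,482.32

Fee base is the gross recovery, $1,147,400; costs are reimbursed separately.
First $94,000 at 43% = $40,420.00
Next $98,000 at 35% = $34,300.00
Next $176,500 at 28.5% = $50,302.50
Next $171,500 at 22.5% = $38,587.50
Remaining $607,400 at 17% = $103,258.00
Fee: $40,420.00 + $34,300.00 + $50,302.50 + $38,587.50 + $103,258.00 = $266,868.00
Referral share: 26% of $266,868.00 = $69,385.68; lead counsel retains $266,868.00 − $69,385.68 = $197,482.32.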